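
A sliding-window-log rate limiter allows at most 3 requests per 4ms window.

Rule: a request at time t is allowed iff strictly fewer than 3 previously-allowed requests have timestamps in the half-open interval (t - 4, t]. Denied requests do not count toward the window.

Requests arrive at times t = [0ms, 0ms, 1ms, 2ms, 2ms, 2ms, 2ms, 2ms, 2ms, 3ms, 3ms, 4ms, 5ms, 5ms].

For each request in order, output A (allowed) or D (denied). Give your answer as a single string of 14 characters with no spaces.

Tracking allowed requests in the window:
  req#1 t=0ms: ALLOW
  req#2 t=0ms: ALLOW
  req#3 t=1ms: ALLOW
  req#4 t=2ms: DENY
  req#5 t=2ms: DENY
  req#6 t=2ms: DENY
  req#7 t=2ms: DENY
  req#8 t=2ms: DENY
  req#9 t=2ms: DENY
  req#10 t=3ms: DENY
  req#11 t=3ms: DENY
  req#12 t=4ms: ALLOW
  req#13 t=5ms: ALLOW
  req#14 t=5ms: ALLOW

Answer: AAADDDDDDDDAAA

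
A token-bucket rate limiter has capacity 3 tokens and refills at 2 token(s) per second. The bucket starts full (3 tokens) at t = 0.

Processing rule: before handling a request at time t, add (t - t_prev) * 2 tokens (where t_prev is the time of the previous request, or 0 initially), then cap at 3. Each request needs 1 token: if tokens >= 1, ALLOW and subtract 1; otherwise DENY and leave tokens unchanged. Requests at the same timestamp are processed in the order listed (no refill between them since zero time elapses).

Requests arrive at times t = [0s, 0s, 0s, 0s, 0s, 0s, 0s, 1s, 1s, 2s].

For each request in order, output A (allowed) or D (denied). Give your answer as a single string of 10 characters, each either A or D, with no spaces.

Simulating step by step:
  req#1 t=0s: ALLOW
  req#2 t=0s: ALLOW
  req#3 t=0s: ALLOW
  req#4 t=0s: DENY
  req#5 t=0s: DENY
  req#6 t=0s: DENY
  req#7 t=0s: DENY
  req#8 t=1s: ALLOW
  req#9 t=1s: ALLOW
  req#10 t=2s: ALLOW

Answer: AAADDDDAAA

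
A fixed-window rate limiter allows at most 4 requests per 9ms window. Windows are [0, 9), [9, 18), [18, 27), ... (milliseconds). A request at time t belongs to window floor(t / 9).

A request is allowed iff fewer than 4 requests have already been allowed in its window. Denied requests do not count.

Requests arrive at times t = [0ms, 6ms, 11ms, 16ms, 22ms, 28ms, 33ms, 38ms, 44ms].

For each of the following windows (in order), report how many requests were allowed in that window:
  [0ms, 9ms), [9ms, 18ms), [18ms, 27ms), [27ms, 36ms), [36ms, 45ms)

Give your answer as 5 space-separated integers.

Processing requests:
  req#1 t=0ms (window 0): ALLOW
  req#2 t=6ms (window 0): ALLOW
  req#3 t=11ms (window 1): ALLOW
  req#4 t=16ms (window 1): ALLOW
  req#5 t=22ms (window 2): ALLOW
  req#6 t=28ms (window 3): ALLOW
  req#7 t=33ms (window 3): ALLOW
  req#8 t=38ms (window 4): ALLOW
  req#9 t=44ms (window 4): ALLOW

Allowed counts by window: 2 2 1 2 2

Answer: 2 2 1 2 2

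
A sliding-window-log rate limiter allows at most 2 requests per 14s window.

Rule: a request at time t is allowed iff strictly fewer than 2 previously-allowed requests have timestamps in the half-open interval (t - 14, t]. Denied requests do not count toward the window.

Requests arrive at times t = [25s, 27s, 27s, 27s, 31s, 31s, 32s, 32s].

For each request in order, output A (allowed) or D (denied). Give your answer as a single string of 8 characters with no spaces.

Answer: AADDDDDD

Derivation:
Tracking allowed requests in the window:
  req#1 t=25s: ALLOW
  req#2 t=27s: ALLOW
  req#3 t=27s: DENY
  req#4 t=27s: DENY
  req#5 t=31s: DENY
  req#6 t=31s: DENY
  req#7 t=32s: DENY
  req#8 t=32s: DENY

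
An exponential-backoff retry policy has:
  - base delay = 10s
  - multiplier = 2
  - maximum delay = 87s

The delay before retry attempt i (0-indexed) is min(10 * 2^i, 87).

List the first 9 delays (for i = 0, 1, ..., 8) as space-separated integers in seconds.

Answer: 10 20 40 80 87 87 87 87 87

Derivation:
Computing each delay:
  i=0: min(10*2^0, 87) = 10
  i=1: min(10*2^1, 87) = 20
  i=2: min(10*2^2, 87) = 40
  i=3: min(10*2^3, 87) = 80
  i=4: min(10*2^4, 87) = 87
  i=5: min(10*2^5, 87) = 87
  i=6: min(10*2^6, 87) = 87
  i=7: min(10*2^7, 87) = 87
  i=8: min(10*2^8, 87) = 87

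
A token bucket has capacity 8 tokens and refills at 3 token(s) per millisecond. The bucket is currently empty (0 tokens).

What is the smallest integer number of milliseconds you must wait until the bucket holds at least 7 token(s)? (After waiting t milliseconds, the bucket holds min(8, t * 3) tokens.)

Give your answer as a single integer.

Need t * 3 >= 7, so t >= 7/3.
Smallest integer t = ceil(7/3) = 3.

Answer: 3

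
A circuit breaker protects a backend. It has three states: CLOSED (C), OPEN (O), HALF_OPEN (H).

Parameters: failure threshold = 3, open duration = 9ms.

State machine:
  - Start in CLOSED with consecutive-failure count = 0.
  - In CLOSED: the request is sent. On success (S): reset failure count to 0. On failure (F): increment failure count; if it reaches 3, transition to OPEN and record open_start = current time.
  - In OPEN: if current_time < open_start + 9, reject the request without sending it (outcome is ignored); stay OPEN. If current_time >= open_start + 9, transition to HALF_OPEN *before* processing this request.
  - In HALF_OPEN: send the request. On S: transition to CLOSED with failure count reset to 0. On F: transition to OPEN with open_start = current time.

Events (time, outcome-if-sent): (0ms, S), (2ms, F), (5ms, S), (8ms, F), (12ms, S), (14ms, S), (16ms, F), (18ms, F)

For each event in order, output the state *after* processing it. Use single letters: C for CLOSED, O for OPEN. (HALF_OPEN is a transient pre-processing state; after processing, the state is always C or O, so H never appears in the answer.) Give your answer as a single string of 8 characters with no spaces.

Answer: CCCCCCCC

Derivation:
State after each event:
  event#1 t=0ms outcome=S: state=CLOSED
  event#2 t=2ms outcome=F: state=CLOSED
  event#3 t=5ms outcome=S: state=CLOSED
  event#4 t=8ms outcome=F: state=CLOSED
  event#5 t=12ms outcome=S: state=CLOSED
  event#6 t=14ms outcome=S: state=CLOSED
  event#7 t=16ms outcome=F: state=CLOSED
  event#8 t=18ms outcome=F: state=CLOSED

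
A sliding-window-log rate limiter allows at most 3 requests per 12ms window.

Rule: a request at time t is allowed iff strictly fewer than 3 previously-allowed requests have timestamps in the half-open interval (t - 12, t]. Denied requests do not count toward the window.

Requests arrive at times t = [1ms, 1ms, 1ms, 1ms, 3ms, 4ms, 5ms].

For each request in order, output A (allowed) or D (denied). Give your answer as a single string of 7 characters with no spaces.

Answer: AAADDDD

Derivation:
Tracking allowed requests in the window:
  req#1 t=1ms: ALLOW
  req#2 t=1ms: ALLOW
  req#3 t=1ms: ALLOW
  req#4 t=1ms: DENY
  req#5 t=3ms: DENY
  req#6 t=4ms: DENY
  req#7 t=5ms: DENY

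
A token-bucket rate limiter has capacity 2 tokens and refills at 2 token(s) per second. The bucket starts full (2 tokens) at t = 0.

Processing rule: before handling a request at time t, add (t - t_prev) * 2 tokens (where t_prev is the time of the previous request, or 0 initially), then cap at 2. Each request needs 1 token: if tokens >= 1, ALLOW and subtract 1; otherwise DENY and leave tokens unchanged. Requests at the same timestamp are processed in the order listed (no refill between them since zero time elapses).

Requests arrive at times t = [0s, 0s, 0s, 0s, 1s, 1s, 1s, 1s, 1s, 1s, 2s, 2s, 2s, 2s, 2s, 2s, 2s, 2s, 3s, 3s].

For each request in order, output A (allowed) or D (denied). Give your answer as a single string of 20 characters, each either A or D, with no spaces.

Answer: AADDAADDDDAADDDDDDAA

Derivation:
Simulating step by step:
  req#1 t=0s: ALLOW
  req#2 t=0s: ALLOW
  req#3 t=0s: DENY
  req#4 t=0s: DENY
  req#5 t=1s: ALLOW
  req#6 t=1s: ALLOW
  req#7 t=1s: DENY
  req#8 t=1s: DENY
  req#9 t=1s: DENY
  req#10 t=1s: DENY
  req#11 t=2s: ALLOW
  req#12 t=2s: ALLOW
  req#13 t=2s: DENY
  req#14 t=2s: DENY
  req#15 t=2s: DENY
  req#16 t=2s: DENY
  req#17 t=2s: DENY
  req#18 t=2s: DENY
  req#19 t=3s: ALLOW
  req#20 t=3s: ALLOW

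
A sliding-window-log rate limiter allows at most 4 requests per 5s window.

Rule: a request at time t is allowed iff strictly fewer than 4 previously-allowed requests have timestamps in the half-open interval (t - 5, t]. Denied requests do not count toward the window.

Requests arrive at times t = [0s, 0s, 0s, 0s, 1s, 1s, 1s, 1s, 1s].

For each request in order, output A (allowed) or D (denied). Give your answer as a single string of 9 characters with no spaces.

Tracking allowed requests in the window:
  req#1 t=0s: ALLOW
  req#2 t=0s: ALLOW
  req#3 t=0s: ALLOW
  req#4 t=0s: ALLOW
  req#5 t=1s: DENY
  req#6 t=1s: DENY
  req#7 t=1s: DENY
  req#8 t=1s: DENY
  req#9 t=1s: DENY

Answer: AAAADDDDD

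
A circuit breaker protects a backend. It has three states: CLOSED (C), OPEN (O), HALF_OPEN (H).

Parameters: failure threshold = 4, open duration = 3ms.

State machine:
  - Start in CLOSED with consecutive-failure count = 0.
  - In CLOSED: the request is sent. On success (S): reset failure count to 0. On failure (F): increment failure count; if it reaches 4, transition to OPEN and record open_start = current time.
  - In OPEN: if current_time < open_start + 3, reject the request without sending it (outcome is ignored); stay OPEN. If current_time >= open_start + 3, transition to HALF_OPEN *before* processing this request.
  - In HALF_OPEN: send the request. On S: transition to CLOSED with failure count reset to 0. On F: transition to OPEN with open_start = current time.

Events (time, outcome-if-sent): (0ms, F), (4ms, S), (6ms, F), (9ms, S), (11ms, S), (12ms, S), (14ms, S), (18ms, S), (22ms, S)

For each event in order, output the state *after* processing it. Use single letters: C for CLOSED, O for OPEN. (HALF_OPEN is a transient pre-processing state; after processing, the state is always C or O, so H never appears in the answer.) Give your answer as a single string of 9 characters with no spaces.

State after each event:
  event#1 t=0ms outcome=F: state=CLOSED
  event#2 t=4ms outcome=S: state=CLOSED
  event#3 t=6ms outcome=F: state=CLOSED
  event#4 t=9ms outcome=S: state=CLOSED
  event#5 t=11ms outcome=S: state=CLOSED
  event#6 t=12ms outcome=S: state=CLOSED
  event#7 t=14ms outcome=S: state=CLOSED
  event#8 t=18ms outcome=S: state=CLOSED
  event#9 t=22ms outcome=S: state=CLOSED

Answer: CCCCCCCCC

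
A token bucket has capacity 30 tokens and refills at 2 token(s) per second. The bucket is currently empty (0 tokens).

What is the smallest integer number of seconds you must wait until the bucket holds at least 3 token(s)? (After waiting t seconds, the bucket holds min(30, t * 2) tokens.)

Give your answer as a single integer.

Answer: 2

Derivation:
Need t * 2 >= 3, so t >= 3/2.
Smallest integer t = ceil(3/2) = 2.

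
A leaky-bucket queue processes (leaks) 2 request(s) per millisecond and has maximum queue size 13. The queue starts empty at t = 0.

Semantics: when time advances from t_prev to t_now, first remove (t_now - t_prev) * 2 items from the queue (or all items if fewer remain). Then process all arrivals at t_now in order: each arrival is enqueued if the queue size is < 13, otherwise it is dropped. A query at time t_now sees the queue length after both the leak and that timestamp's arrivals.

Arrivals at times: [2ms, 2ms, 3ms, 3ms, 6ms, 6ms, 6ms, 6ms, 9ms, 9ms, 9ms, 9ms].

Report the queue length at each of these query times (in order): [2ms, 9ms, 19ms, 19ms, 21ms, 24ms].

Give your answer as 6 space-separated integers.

Queue lengths at query times:
  query t=2ms: backlog = 2
  query t=9ms: backlog = 4
  query t=19ms: backlog = 0
  query t=19ms: backlog = 0
  query t=21ms: backlog = 0
  query t=24ms: backlog = 0

Answer: 2 4 0 0 0 0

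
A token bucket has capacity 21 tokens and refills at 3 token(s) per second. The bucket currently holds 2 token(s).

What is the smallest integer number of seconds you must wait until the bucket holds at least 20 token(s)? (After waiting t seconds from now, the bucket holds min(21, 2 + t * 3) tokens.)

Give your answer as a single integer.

Need 2 + t * 3 >= 20, so t >= 18/3.
Smallest integer t = ceil(18/3) = 6.

Answer: 6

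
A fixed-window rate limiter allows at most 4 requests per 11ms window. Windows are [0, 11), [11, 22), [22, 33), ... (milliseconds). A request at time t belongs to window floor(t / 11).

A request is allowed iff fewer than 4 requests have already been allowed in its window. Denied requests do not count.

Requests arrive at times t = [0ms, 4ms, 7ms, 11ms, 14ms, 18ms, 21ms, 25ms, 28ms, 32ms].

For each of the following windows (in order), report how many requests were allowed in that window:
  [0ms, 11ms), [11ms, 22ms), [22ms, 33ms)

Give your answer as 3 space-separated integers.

Answer: 3 4 3

Derivation:
Processing requests:
  req#1 t=0ms (window 0): ALLOW
  req#2 t=4ms (window 0): ALLOW
  req#3 t=7ms (window 0): ALLOW
  req#4 t=11ms (window 1): ALLOW
  req#5 t=14ms (window 1): ALLOW
  req#6 t=18ms (window 1): ALLOW
  req#7 t=21ms (window 1): ALLOW
  req#8 t=25ms (window 2): ALLOW
  req#9 t=28ms (window 2): ALLOW
  req#10 t=32ms (window 2): ALLOW

Allowed counts by window: 3 4 3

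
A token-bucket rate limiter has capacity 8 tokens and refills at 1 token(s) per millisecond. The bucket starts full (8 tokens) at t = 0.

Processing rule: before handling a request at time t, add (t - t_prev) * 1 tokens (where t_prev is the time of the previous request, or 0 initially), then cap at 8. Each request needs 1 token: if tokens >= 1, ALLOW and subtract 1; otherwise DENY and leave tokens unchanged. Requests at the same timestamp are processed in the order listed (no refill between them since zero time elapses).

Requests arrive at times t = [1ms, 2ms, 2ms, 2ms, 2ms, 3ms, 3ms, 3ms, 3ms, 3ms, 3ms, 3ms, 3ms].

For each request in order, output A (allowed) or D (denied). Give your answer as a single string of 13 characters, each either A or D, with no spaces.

Answer: AAAAAAAAAADDD

Derivation:
Simulating step by step:
  req#1 t=1ms: ALLOW
  req#2 t=2ms: ALLOW
  req#3 t=2ms: ALLOW
  req#4 t=2ms: ALLOW
  req#5 t=2ms: ALLOW
  req#6 t=3ms: ALLOW
  req#7 t=3ms: ALLOW
  req#8 t=3ms: ALLOW
  req#9 t=3ms: ALLOW
  req#10 t=3ms: ALLOW
  req#11 t=3ms: DENY
  req#12 t=3ms: DENY
  req#13 t=3ms: DENY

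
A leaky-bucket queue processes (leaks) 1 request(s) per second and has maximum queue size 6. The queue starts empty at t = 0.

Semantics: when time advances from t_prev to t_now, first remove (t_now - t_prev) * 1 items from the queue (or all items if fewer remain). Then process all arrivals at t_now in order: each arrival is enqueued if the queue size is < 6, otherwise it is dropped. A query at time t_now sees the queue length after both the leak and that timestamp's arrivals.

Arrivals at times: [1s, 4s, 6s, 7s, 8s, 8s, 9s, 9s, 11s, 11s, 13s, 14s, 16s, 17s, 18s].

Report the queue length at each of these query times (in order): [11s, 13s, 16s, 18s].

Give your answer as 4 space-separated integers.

Answer: 3 2 1 1

Derivation:
Queue lengths at query times:
  query t=11s: backlog = 3
  query t=13s: backlog = 2
  query t=16s: backlog = 1
  query t=18s: backlog = 1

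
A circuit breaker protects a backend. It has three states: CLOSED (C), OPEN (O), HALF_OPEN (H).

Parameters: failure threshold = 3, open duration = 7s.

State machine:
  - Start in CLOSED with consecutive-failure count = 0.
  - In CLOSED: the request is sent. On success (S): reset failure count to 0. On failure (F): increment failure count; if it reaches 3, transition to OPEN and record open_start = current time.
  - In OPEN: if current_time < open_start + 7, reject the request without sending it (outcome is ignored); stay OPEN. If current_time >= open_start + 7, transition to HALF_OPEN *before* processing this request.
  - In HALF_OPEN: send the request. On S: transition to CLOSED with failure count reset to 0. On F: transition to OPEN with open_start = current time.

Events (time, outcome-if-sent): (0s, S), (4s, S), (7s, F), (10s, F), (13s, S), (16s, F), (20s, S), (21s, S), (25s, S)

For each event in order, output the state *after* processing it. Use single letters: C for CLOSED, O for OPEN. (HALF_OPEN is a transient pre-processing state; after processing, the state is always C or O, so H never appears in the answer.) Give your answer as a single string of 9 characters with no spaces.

State after each event:
  event#1 t=0s outcome=S: state=CLOSED
  event#2 t=4s outcome=S: state=CLOSED
  event#3 t=7s outcome=F: state=CLOSED
  event#4 t=10s outcome=F: state=CLOSED
  event#5 t=13s outcome=S: state=CLOSED
  event#6 t=16s outcome=F: state=CLOSED
  event#7 t=20s outcome=S: state=CLOSED
  event#8 t=21s outcome=S: state=CLOSED
  event#9 t=25s outcome=S: state=CLOSED

Answer: CCCCCCCCC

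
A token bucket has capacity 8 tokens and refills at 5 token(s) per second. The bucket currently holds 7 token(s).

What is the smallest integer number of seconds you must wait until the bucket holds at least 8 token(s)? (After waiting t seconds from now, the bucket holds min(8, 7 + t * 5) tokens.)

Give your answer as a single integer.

Answer: 1

Derivation:
Need 7 + t * 5 >= 8, so t >= 1/5.
Smallest integer t = ceil(1/5) = 1.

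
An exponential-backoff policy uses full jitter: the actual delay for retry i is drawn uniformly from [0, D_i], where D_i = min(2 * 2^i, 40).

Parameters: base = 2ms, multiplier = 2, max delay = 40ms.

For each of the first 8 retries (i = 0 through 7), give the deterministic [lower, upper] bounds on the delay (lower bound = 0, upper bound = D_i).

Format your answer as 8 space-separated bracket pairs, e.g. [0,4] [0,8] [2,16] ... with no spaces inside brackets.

Answer: [0,2] [0,4] [0,8] [0,16] [0,32] [0,40] [0,40] [0,40]

Derivation:
Computing bounds per retry:
  i=0: D_i=min(2*2^0,40)=2, bounds=[0,2]
  i=1: D_i=min(2*2^1,40)=4, bounds=[0,4]
  i=2: D_i=min(2*2^2,40)=8, bounds=[0,8]
  i=3: D_i=min(2*2^3,40)=16, bounds=[0,16]
  i=4: D_i=min(2*2^4,40)=32, bounds=[0,32]
  i=5: D_i=min(2*2^5,40)=40, bounds=[0,40]
  i=6: D_i=min(2*2^6,40)=40, bounds=[0,40]
  i=7: D_i=min(2*2^7,40)=40, bounds=[0,40]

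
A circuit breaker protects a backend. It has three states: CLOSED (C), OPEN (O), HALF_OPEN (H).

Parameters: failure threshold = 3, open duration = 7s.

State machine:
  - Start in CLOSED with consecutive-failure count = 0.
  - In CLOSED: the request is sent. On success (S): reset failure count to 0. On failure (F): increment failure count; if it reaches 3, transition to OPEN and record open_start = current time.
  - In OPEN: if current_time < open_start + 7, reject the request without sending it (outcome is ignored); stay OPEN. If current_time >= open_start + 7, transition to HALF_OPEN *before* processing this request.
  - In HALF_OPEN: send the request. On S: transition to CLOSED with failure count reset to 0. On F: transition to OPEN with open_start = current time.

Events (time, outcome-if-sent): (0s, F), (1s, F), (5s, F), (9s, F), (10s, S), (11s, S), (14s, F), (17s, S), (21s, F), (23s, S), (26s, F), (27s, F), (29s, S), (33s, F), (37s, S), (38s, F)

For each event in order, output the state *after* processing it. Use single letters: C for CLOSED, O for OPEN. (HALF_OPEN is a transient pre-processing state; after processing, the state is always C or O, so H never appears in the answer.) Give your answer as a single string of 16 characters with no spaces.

State after each event:
  event#1 t=0s outcome=F: state=CLOSED
  event#2 t=1s outcome=F: state=CLOSED
  event#3 t=5s outcome=F: state=OPEN
  event#4 t=9s outcome=F: state=OPEN
  event#5 t=10s outcome=S: state=OPEN
  event#6 t=11s outcome=S: state=OPEN
  event#7 t=14s outcome=F: state=OPEN
  event#8 t=17s outcome=S: state=OPEN
  event#9 t=21s outcome=F: state=OPEN
  event#10 t=23s outcome=S: state=OPEN
  event#11 t=26s outcome=F: state=OPEN
  event#12 t=27s outcome=F: state=OPEN
  event#13 t=29s outcome=S: state=CLOSED
  event#14 t=33s outcome=F: state=CLOSED
  event#15 t=37s outcome=S: state=CLOSED
  event#16 t=38s outcome=F: state=CLOSED

Answer: CCOOOOOOOOOOCCCC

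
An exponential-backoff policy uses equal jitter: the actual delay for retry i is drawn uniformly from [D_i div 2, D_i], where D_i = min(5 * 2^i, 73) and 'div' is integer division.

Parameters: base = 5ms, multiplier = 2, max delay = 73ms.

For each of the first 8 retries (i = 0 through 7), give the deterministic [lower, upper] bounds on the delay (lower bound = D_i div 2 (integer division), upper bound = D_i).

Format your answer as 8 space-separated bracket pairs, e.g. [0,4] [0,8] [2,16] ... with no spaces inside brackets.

Computing bounds per retry:
  i=0: D_i=min(5*2^0,73)=5, bounds=[2,5]
  i=1: D_i=min(5*2^1,73)=10, bounds=[5,10]
  i=2: D_i=min(5*2^2,73)=20, bounds=[10,20]
  i=3: D_i=min(5*2^3,73)=40, bounds=[20,40]
  i=4: D_i=min(5*2^4,73)=73, bounds=[36,73]
  i=5: D_i=min(5*2^5,73)=73, bounds=[36,73]
  i=6: D_i=min(5*2^6,73)=73, bounds=[36,73]
  i=7: D_i=min(5*2^7,73)=73, bounds=[36,73]

Answer: [2,5] [5,10] [10,20] [20,40] [36,73] [36,73] [36,73] [36,73]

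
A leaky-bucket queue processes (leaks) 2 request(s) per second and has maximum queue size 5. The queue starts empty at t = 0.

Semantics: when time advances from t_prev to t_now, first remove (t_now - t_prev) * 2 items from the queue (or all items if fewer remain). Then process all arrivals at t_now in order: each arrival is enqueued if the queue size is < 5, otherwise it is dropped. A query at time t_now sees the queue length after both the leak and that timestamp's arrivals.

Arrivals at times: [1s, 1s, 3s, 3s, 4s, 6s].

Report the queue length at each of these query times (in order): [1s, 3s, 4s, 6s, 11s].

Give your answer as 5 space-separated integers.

Answer: 2 2 1 1 0

Derivation:
Queue lengths at query times:
  query t=1s: backlog = 2
  query t=3s: backlog = 2
  query t=4s: backlog = 1
  query t=6s: backlog = 1
  query t=11s: backlog = 0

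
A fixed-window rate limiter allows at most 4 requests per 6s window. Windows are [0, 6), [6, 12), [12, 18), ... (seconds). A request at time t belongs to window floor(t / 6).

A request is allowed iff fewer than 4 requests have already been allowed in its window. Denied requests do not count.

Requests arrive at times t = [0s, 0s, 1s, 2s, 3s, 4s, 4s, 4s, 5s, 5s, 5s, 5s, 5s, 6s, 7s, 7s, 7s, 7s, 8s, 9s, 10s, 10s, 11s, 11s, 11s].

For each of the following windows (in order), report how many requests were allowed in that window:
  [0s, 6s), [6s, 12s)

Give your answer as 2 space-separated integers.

Answer: 4 4

Derivation:
Processing requests:
  req#1 t=0s (window 0): ALLOW
  req#2 t=0s (window 0): ALLOW
  req#3 t=1s (window 0): ALLOW
  req#4 t=2s (window 0): ALLOW
  req#5 t=3s (window 0): DENY
  req#6 t=4s (window 0): DENY
  req#7 t=4s (window 0): DENY
  req#8 t=4s (window 0): DENY
  req#9 t=5s (window 0): DENY
  req#10 t=5s (window 0): DENY
  req#11 t=5s (window 0): DENY
  req#12 t=5s (window 0): DENY
  req#13 t=5s (window 0): DENY
  req#14 t=6s (window 1): ALLOW
  req#15 t=7s (window 1): ALLOW
  req#16 t=7s (window 1): ALLOW
  req#17 t=7s (window 1): ALLOW
  req#18 t=7s (window 1): DENY
  req#19 t=8s (window 1): DENY
  req#20 t=9s (window 1): DENY
  req#21 t=10s (window 1): DENY
  req#22 t=10s (window 1): DENY
  req#23 t=11s (window 1): DENY
  req#24 t=11s (window 1): DENY
  req#25 t=11s (window 1): DENY

Allowed counts by window: 4 4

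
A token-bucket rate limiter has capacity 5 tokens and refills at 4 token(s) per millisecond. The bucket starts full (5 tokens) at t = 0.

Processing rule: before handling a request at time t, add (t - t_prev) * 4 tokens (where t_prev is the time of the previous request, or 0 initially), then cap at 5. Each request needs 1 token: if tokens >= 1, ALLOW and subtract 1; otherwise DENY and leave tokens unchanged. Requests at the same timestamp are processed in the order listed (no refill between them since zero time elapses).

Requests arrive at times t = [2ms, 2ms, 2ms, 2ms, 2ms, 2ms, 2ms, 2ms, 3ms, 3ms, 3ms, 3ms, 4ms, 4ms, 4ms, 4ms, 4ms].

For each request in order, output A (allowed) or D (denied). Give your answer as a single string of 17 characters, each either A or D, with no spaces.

Simulating step by step:
  req#1 t=2ms: ALLOW
  req#2 t=2ms: ALLOW
  req#3 t=2ms: ALLOW
  req#4 t=2ms: ALLOW
  req#5 t=2ms: ALLOW
  req#6 t=2ms: DENY
  req#7 t=2ms: DENY
  req#8 t=2ms: DENY
  req#9 t=3ms: ALLOW
  req#10 t=3ms: ALLOW
  req#11 t=3ms: ALLOW
  req#12 t=3ms: ALLOW
  req#13 t=4ms: ALLOW
  req#14 t=4ms: ALLOW
  req#15 t=4ms: ALLOW
  req#16 t=4ms: ALLOW
  req#17 t=4ms: DENY

Answer: AAAAADDDAAAAAAAAD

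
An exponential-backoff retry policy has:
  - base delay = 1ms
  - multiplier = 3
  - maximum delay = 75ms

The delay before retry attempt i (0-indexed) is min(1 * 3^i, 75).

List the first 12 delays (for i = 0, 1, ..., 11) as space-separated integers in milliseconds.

Answer: 1 3 9 27 75 75 75 75 75 75 75 75

Derivation:
Computing each delay:
  i=0: min(1*3^0, 75) = 1
  i=1: min(1*3^1, 75) = 3
  i=2: min(1*3^2, 75) = 9
  i=3: min(1*3^3, 75) = 27
  i=4: min(1*3^4, 75) = 75
  i=5: min(1*3^5, 75) = 75
  i=6: min(1*3^6, 75) = 75
  i=7: min(1*3^7, 75) = 75
  i=8: min(1*3^8, 75) = 75
  i=9: min(1*3^9, 75) = 75
  i=10: min(1*3^10, 75) = 75
  i=11: min(1*3^11, 75) = 75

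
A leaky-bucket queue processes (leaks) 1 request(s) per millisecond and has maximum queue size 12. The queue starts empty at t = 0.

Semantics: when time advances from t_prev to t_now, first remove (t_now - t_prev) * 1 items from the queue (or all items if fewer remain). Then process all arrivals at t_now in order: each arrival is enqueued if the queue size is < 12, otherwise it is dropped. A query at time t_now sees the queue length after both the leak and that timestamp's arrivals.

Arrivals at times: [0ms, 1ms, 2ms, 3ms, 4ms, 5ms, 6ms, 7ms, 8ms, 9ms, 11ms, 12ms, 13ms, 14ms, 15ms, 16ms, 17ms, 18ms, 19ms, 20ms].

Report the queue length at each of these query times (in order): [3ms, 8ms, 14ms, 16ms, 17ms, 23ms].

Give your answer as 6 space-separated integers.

Queue lengths at query times:
  query t=3ms: backlog = 1
  query t=8ms: backlog = 1
  query t=14ms: backlog = 1
  query t=16ms: backlog = 1
  query t=17ms: backlog = 1
  query t=23ms: backlog = 0

Answer: 1 1 1 1 1 0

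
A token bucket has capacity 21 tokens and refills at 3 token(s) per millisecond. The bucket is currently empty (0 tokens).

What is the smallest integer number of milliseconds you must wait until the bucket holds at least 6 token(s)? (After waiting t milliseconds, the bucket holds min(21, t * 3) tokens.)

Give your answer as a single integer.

Need t * 3 >= 6, so t >= 6/3.
Smallest integer t = ceil(6/3) = 2.

Answer: 2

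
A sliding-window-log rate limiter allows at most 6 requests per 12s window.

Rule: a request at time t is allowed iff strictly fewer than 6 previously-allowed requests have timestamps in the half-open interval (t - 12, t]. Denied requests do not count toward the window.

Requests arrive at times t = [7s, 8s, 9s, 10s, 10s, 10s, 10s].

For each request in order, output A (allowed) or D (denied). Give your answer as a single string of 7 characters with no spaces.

Tracking allowed requests in the window:
  req#1 t=7s: ALLOW
  req#2 t=8s: ALLOW
  req#3 t=9s: ALLOW
  req#4 t=10s: ALLOW
  req#5 t=10s: ALLOW
  req#6 t=10s: ALLOW
  req#7 t=10s: DENY

Answer: AAAAAAD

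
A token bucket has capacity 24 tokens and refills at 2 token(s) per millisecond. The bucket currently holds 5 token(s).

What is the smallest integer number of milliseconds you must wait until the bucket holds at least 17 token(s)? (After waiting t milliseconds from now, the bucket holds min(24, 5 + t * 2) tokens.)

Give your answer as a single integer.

Answer: 6

Derivation:
Need 5 + t * 2 >= 17, so t >= 12/2.
Smallest integer t = ceil(12/2) = 6.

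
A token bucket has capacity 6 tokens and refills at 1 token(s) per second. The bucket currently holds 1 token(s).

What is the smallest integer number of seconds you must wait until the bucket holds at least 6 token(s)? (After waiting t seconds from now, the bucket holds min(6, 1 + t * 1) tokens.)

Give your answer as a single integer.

Need 1 + t * 1 >= 6, so t >= 5/1.
Smallest integer t = ceil(5/1) = 5.

Answer: 5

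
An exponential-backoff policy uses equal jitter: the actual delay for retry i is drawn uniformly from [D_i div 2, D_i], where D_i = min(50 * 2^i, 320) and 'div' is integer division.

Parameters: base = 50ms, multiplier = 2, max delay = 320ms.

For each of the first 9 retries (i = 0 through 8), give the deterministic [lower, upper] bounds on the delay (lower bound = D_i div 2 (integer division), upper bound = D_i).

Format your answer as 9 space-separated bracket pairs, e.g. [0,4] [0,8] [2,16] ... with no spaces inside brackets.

Computing bounds per retry:
  i=0: D_i=min(50*2^0,320)=50, bounds=[25,50]
  i=1: D_i=min(50*2^1,320)=100, bounds=[50,100]
  i=2: D_i=min(50*2^2,320)=200, bounds=[100,200]
  i=3: D_i=min(50*2^3,320)=320, bounds=[160,320]
  i=4: D_i=min(50*2^4,320)=320, bounds=[160,320]
  i=5: D_i=min(50*2^5,320)=320, bounds=[160,320]
  i=6: D_i=min(50*2^6,320)=320, bounds=[160,320]
  i=7: D_i=min(50*2^7,320)=320, bounds=[160,320]
  i=8: D_i=min(50*2^8,320)=320, bounds=[160,320]

Answer: [25,50] [50,100] [100,200] [160,320] [160,320] [160,320] [160,320] [160,320] [160,320]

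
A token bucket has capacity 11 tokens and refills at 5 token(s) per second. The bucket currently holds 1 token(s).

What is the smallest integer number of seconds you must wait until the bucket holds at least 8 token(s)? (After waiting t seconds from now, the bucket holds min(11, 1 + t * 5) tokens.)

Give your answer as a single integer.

Need 1 + t * 5 >= 8, so t >= 7/5.
Smallest integer t = ceil(7/5) = 2.

Answer: 2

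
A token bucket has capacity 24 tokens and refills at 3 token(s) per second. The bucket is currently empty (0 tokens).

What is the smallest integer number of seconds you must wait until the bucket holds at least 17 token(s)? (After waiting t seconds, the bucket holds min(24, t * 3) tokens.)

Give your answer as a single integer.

Answer: 6

Derivation:
Need t * 3 >= 17, so t >= 17/3.
Smallest integer t = ceil(17/3) = 6.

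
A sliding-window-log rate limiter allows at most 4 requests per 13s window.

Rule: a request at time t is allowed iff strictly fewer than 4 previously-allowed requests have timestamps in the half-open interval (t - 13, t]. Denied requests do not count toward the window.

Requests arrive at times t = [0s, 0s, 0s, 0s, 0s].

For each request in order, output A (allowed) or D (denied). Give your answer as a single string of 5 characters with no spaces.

Answer: AAAAD

Derivation:
Tracking allowed requests in the window:
  req#1 t=0s: ALLOW
  req#2 t=0s: ALLOW
  req#3 t=0s: ALLOW
  req#4 t=0s: ALLOW
  req#5 t=0s: DENY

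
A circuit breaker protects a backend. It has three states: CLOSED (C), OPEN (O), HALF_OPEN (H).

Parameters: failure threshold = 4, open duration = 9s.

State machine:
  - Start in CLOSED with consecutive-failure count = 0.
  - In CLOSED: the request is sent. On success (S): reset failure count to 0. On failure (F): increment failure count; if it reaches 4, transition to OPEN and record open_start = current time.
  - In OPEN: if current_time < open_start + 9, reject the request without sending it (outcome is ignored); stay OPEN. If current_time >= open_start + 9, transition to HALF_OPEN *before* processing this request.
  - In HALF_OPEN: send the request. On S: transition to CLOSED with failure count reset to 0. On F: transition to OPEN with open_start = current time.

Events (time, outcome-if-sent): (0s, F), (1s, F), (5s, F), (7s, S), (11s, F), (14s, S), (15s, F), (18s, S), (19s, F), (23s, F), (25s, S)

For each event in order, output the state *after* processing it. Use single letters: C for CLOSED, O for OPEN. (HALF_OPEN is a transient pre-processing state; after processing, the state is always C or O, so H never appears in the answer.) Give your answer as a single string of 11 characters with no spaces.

Answer: CCCCCCCCCCC

Derivation:
State after each event:
  event#1 t=0s outcome=F: state=CLOSED
  event#2 t=1s outcome=F: state=CLOSED
  event#3 t=5s outcome=F: state=CLOSED
  event#4 t=7s outcome=S: state=CLOSED
  event#5 t=11s outcome=F: state=CLOSED
  event#6 t=14s outcome=S: state=CLOSED
  event#7 t=15s outcome=F: state=CLOSED
  event#8 t=18s outcome=S: state=CLOSED
  event#9 t=19s outcome=F: state=CLOSED
  event#10 t=23s outcome=F: state=CLOSED
  event#11 t=25s outcome=S: state=CLOSED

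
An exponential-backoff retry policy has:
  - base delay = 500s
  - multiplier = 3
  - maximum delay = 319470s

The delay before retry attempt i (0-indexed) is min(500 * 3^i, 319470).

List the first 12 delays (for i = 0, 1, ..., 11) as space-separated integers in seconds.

Computing each delay:
  i=0: min(500*3^0, 319470) = 500
  i=1: min(500*3^1, 319470) = 1500
  i=2: min(500*3^2, 319470) = 4500
  i=3: min(500*3^3, 319470) = 13500
  i=4: min(500*3^4, 319470) = 40500
  i=5: min(500*3^5, 319470) = 121500
  i=6: min(500*3^6, 319470) = 319470
  i=7: min(500*3^7, 319470) = 319470
  i=8: min(500*3^8, 319470) = 319470
  i=9: min(500*3^9, 319470) = 319470
  i=10: min(500*3^10, 319470) = 319470
  i=11: min(500*3^11, 319470) = 319470

Answer: 500 1500 4500 13500 40500 121500 319470 319470 319470 319470 319470 319470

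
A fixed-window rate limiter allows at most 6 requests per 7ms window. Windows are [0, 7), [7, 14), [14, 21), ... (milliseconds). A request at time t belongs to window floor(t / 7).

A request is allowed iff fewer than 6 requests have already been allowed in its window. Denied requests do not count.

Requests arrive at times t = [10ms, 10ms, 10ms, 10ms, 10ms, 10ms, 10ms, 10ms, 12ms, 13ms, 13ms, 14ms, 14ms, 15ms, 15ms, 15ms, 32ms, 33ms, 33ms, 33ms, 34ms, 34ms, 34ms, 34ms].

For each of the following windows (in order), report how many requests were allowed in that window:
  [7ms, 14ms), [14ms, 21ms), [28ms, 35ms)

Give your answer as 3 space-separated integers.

Processing requests:
  req#1 t=10ms (window 1): ALLOW
  req#2 t=10ms (window 1): ALLOW
  req#3 t=10ms (window 1): ALLOW
  req#4 t=10ms (window 1): ALLOW
  req#5 t=10ms (window 1): ALLOW
  req#6 t=10ms (window 1): ALLOW
  req#7 t=10ms (window 1): DENY
  req#8 t=10ms (window 1): DENY
  req#9 t=12ms (window 1): DENY
  req#10 t=13ms (window 1): DENY
  req#11 t=13ms (window 1): DENY
  req#12 t=14ms (window 2): ALLOW
  req#13 t=14ms (window 2): ALLOW
  req#14 t=15ms (window 2): ALLOW
  req#15 t=15ms (window 2): ALLOW
  req#16 t=15ms (window 2): ALLOW
  req#17 t=32ms (window 4): ALLOW
  req#18 t=33ms (window 4): ALLOW
  req#19 t=33ms (window 4): ALLOW
  req#20 t=33ms (window 4): ALLOW
  req#21 t=34ms (window 4): ALLOW
  req#22 t=34ms (window 4): ALLOW
  req#23 t=34ms (window 4): DENY
  req#24 t=34ms (window 4): DENY

Allowed counts by window: 6 5 6

Answer: 6 5 6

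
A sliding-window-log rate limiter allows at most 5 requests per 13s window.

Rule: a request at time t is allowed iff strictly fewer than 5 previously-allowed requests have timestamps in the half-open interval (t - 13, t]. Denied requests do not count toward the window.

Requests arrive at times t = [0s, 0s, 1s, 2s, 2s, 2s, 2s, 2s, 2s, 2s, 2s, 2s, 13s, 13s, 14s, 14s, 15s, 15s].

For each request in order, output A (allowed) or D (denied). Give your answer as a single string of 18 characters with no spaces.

Answer: AAAAADDDDDDDAAADAA

Derivation:
Tracking allowed requests in the window:
  req#1 t=0s: ALLOW
  req#2 t=0s: ALLOW
  req#3 t=1s: ALLOW
  req#4 t=2s: ALLOW
  req#5 t=2s: ALLOW
  req#6 t=2s: DENY
  req#7 t=2s: DENY
  req#8 t=2s: DENY
  req#9 t=2s: DENY
  req#10 t=2s: DENY
  req#11 t=2s: DENY
  req#12 t=2s: DENY
  req#13 t=13s: ALLOW
  req#14 t=13s: ALLOW
  req#15 t=14s: ALLOW
  req#16 t=14s: DENY
  req#17 t=15s: ALLOW
  req#18 t=15s: ALLOW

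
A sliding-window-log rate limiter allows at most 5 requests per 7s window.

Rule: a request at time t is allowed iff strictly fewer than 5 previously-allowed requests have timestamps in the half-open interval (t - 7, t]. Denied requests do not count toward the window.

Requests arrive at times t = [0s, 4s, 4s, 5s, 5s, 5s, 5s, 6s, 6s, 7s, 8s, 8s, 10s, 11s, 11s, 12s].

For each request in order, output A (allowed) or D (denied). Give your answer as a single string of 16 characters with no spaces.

Tracking allowed requests in the window:
  req#1 t=0s: ALLOW
  req#2 t=4s: ALLOW
  req#3 t=4s: ALLOW
  req#4 t=5s: ALLOW
  req#5 t=5s: ALLOW
  req#6 t=5s: DENY
  req#7 t=5s: DENY
  req#8 t=6s: DENY
  req#9 t=6s: DENY
  req#10 t=7s: ALLOW
  req#11 t=8s: DENY
  req#12 t=8s: DENY
  req#13 t=10s: DENY
  req#14 t=11s: ALLOW
  req#15 t=11s: ALLOW
  req#16 t=12s: ALLOW

Answer: AAAAADDDDADDDAAA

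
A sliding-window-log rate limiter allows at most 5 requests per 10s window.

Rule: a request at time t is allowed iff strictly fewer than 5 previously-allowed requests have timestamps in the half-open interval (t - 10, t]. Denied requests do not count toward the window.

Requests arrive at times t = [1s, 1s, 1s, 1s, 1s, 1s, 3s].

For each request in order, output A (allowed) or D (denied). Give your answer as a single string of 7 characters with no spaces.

Tracking allowed requests in the window:
  req#1 t=1s: ALLOW
  req#2 t=1s: ALLOW
  req#3 t=1s: ALLOW
  req#4 t=1s: ALLOW
  req#5 t=1s: ALLOW
  req#6 t=1s: DENY
  req#7 t=3s: DENY

Answer: AAAAADD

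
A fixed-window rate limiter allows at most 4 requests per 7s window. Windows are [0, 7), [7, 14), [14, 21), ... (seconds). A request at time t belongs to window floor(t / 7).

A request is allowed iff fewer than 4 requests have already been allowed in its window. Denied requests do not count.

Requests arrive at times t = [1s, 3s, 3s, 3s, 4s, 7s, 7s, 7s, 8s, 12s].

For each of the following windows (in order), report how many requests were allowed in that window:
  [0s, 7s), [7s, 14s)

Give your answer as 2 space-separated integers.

Answer: 4 4

Derivation:
Processing requests:
  req#1 t=1s (window 0): ALLOW
  req#2 t=3s (window 0): ALLOW
  req#3 t=3s (window 0): ALLOW
  req#4 t=3s (window 0): ALLOW
  req#5 t=4s (window 0): DENY
  req#6 t=7s (window 1): ALLOW
  req#7 t=7s (window 1): ALLOW
  req#8 t=7s (window 1): ALLOW
  req#9 t=8s (window 1): ALLOW
  req#10 t=12s (window 1): DENY

Allowed counts by window: 4 4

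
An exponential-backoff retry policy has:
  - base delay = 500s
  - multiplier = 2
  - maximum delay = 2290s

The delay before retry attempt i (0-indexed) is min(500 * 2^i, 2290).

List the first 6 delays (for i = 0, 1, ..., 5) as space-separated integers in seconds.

Answer: 500 1000 2000 2290 2290 2290

Derivation:
Computing each delay:
  i=0: min(500*2^0, 2290) = 500
  i=1: min(500*2^1, 2290) = 1000
  i=2: min(500*2^2, 2290) = 2000
  i=3: min(500*2^3, 2290) = 2290
  i=4: min(500*2^4, 2290) = 2290
  i=5: min(500*2^5, 2290) = 2290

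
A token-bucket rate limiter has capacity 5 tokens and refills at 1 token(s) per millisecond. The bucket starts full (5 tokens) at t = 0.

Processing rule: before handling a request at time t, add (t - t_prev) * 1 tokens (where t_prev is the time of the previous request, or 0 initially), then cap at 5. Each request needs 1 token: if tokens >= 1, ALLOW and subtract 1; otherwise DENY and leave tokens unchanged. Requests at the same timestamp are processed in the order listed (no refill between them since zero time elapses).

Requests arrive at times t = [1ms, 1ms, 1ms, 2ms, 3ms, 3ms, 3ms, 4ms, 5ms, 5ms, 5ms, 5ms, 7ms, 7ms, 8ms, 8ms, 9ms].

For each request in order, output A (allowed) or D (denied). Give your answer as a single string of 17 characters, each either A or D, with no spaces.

Simulating step by step:
  req#1 t=1ms: ALLOW
  req#2 t=1ms: ALLOW
  req#3 t=1ms: ALLOW
  req#4 t=2ms: ALLOW
  req#5 t=3ms: ALLOW
  req#6 t=3ms: ALLOW
  req#7 t=3ms: ALLOW
  req#8 t=4ms: ALLOW
  req#9 t=5ms: ALLOW
  req#10 t=5ms: DENY
  req#11 t=5ms: DENY
  req#12 t=5ms: DENY
  req#13 t=7ms: ALLOW
  req#14 t=7ms: ALLOW
  req#15 t=8ms: ALLOW
  req#16 t=8ms: DENY
  req#17 t=9ms: ALLOW

Answer: AAAAAAAAADDDAAADA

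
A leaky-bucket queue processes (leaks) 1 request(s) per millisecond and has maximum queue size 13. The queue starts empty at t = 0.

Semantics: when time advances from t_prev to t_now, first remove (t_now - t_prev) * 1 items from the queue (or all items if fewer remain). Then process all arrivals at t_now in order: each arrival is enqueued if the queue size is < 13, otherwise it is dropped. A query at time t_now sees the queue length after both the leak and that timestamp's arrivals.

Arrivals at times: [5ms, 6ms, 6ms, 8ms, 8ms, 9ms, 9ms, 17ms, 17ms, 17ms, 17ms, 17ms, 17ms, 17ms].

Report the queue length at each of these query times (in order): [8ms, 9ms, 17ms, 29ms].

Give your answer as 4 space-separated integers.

Queue lengths at query times:
  query t=8ms: backlog = 2
  query t=9ms: backlog = 3
  query t=17ms: backlog = 7
  query t=29ms: backlog = 0

Answer: 2 3 7 0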